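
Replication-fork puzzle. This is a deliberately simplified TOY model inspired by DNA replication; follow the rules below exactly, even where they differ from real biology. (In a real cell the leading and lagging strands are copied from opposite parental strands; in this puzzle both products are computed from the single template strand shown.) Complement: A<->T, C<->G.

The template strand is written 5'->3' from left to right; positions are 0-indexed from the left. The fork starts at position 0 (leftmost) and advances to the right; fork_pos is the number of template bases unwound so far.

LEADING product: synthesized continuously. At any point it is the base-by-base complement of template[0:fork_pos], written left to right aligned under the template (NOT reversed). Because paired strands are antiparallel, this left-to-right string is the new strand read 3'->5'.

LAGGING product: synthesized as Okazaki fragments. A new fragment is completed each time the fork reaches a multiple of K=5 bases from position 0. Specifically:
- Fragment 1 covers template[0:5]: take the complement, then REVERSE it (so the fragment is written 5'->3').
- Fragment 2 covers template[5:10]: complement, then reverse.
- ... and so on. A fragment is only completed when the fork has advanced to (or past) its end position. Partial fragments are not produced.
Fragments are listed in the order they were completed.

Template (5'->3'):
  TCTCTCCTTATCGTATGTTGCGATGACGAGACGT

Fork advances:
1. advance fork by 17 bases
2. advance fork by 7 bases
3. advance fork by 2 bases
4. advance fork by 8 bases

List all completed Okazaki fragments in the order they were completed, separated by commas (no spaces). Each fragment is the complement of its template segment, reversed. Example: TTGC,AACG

Answer: AGAGA,TAAGG,TACGA,CAACA,CATCG,CTCGT

Derivation:
Step 1: advance 17 -> fork_pos = 0 + 17 = 17. Reached multiple(s) of 5: 5, 10, 15 -> fragments 1-3 completed (3 total).
Step 2: advance 7 -> fork_pos = 17 + 7 = 24. Reached multiple(s) of 5: 20 -> fragment 4 completed (4 total).
Step 3: advance 2 -> fork_pos = 24 + 2 = 26. Reached multiple(s) of 5: 25 -> fragment 5 completed (5 total).
Step 4: advance 8 -> fork_pos = 26 + 8 = 34. Reached multiple(s) of 5: 30 -> fragment 6 completed (6 total).
Final fork_pos = 34, so 6 fragment(s) are complete. Build each: template segment -> complement -> reverse.
Fragment 1: template[0:5] = TCTCT -> complement AGAGA -> reversed AGAGA
Fragment 2: template[5:10] = CCTTA -> complement GGAAT -> reversed TAAGG
Fragment 3: template[10:15] = TCGTA -> complement AGCAT -> reversed TACGA
Fragment 4: template[15:20] = TGTTG -> complement ACAAC -> reversed CAACA
Fragment 5: template[20:25] = CGATG -> complement GCTAC -> reversed CATCG
Fragment 6: template[25:30] = ACGAG -> complement TGCTC -> reversed CTCGT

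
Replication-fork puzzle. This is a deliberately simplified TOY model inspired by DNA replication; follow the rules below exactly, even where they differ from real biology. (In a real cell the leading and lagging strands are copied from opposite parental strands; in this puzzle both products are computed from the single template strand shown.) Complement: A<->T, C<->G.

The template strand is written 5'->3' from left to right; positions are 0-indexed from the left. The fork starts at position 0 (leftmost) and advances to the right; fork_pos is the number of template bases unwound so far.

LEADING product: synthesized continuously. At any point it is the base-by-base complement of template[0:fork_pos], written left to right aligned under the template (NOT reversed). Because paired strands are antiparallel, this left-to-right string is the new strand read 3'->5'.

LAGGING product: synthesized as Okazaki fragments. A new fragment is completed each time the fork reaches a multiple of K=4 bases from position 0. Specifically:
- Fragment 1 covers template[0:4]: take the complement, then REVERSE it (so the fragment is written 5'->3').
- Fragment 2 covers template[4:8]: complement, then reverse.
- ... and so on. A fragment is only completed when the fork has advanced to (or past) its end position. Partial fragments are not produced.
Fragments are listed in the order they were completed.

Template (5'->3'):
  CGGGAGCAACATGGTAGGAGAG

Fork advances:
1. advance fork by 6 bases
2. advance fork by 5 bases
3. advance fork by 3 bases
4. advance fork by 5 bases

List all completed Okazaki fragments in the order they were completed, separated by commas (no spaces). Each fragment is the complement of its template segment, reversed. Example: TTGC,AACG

Step 1: advance 6 -> fork_pos = 0 + 6 = 6. Reached multiple(s) of 4: 4 -> fragment 1 completed (1 total).
Step 2: advance 5 -> fork_pos = 6 + 5 = 11. Reached multiple(s) of 4: 8 -> fragment 2 completed (2 total).
Step 3: advance 3 -> fork_pos = 11 + 3 = 14. Reached multiple(s) of 4: 12 -> fragment 3 completed (3 total).
Step 4: advance 5 -> fork_pos = 14 + 5 = 19. Reached multiple(s) of 4: 16 -> fragment 4 completed (4 total).
Final fork_pos = 19, so 4 fragment(s) are complete. Build each: template segment -> complement -> reverse.
Fragment 1: template[0:4] = CGGG -> complement GCCC -> reversed CCCG
Fragment 2: template[4:8] = AGCA -> complement TCGT -> reversed TGCT
Fragment 3: template[8:12] = ACAT -> complement TGTA -> reversed ATGT
Fragment 4: template[12:16] = GGTA -> complement CCAT -> reversed TACC

Answer: CCCG,TGCT,ATGT,TACC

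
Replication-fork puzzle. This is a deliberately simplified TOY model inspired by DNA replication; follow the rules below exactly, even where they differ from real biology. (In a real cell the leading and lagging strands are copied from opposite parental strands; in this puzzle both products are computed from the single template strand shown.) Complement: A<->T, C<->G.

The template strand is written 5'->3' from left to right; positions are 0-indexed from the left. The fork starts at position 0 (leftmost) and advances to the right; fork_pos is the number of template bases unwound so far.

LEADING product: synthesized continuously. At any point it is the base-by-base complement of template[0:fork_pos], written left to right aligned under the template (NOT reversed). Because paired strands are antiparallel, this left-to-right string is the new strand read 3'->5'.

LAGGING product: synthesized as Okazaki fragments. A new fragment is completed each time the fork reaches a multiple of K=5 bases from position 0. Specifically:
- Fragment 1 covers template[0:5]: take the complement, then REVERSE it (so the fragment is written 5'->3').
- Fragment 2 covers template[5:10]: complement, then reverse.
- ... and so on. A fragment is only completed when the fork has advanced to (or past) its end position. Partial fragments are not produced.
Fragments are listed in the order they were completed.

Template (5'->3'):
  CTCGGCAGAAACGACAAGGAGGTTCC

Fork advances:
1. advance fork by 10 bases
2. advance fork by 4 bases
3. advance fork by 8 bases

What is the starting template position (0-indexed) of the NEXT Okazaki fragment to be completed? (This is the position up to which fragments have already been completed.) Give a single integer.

Answer: 20

Derivation:
Step 1: advance 10 -> fork_pos = 0 + 10 = 10. Reached multiple(s) of 5: 5, 10 -> fragments 1-2 completed (2 total).
Step 2: advance 4 -> fork_pos = 10 + 4 = 14. Next multiple of 5 is 15 (not reached); still 2 fragment(s).
Step 3: advance 8 -> fork_pos = 14 + 8 = 22. Reached multiple(s) of 5: 15, 20 -> fragments 3-4 completed (4 total).
4 fragment(s) completed, covering template[0:20] (4 x 5 = 20). The next fragment, fragment 5, covers template[20:25], so it starts at position 20.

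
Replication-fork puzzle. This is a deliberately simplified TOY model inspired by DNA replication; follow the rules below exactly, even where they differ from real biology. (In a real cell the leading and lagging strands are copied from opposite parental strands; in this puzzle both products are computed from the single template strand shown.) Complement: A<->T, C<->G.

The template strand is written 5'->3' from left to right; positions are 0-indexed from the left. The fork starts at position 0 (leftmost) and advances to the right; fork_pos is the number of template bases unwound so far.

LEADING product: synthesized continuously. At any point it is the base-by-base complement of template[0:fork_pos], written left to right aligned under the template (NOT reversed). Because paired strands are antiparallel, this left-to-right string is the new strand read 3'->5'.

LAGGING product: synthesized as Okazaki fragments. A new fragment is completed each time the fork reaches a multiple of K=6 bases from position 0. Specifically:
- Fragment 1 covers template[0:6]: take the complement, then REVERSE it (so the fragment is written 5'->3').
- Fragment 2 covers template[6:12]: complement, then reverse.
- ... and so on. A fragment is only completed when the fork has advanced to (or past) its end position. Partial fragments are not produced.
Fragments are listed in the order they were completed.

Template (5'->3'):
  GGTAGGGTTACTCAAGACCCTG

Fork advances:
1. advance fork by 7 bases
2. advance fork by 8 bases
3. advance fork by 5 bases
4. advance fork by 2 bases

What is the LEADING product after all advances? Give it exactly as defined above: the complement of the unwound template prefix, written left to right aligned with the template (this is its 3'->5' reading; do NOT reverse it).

Answer: CCATCCCAATGAGTTCTGGGAC

Derivation:
Step 1: advance 7 -> fork_pos = 0 + 7 = 7.
Step 2: advance 8 -> fork_pos = 7 + 8 = 15.
Step 3: advance 5 -> fork_pos = 15 + 5 = 20.
Step 4: advance 2 -> fork_pos = 20 + 2 = 22.
Unwound prefix: template[0:22] = GGTAGGGTTACTCAAGACCCTG
Complement it base by base (A<->T, C<->G), keeping left-to-right order:
  [0:5] GGTAG -> CCATC
  [5:10] GGTTA -> CCAAT
  [10:15] CTCAA -> GAGTT
  [15:20] GACCC -> CTGGG
  [20:22] TG -> AC
Concatenate: CCATCCCAATGAGTTCTGGGAC (length 22; written aligned with the template, i.e. 3'->5').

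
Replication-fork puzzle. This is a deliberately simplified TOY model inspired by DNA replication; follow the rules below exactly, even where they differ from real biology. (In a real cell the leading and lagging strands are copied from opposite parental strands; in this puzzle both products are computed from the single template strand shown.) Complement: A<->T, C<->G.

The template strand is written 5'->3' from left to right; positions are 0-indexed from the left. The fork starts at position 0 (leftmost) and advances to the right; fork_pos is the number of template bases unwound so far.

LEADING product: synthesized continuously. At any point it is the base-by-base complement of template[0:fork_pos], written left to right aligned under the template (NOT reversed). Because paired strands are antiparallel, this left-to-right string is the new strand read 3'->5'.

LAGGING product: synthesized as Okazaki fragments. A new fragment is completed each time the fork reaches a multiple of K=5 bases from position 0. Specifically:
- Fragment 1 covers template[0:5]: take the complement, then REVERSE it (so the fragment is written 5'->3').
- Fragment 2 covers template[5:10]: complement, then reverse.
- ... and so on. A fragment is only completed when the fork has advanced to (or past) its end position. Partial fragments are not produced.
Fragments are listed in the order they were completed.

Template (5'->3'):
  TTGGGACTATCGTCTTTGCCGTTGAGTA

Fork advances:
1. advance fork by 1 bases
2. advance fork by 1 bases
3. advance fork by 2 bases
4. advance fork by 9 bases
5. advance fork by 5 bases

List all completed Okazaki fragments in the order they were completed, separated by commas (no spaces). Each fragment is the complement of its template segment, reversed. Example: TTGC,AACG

Step 1: advance 1 -> fork_pos = 0 + 1 = 1. Next multiple of 5 is 5 (not reached); still 0 fragment(s).
Step 2: advance 1 -> fork_pos = 1 + 1 = 2. Next multiple of 5 is 5 (not reached); still 0 fragment(s).
Step 3: advance 2 -> fork_pos = 2 + 2 = 4. Next multiple of 5 is 5 (not reached); still 0 fragment(s).
Step 4: advance 9 -> fork_pos = 4 + 9 = 13. Reached multiple(s) of 5: 5, 10 -> fragments 1-2 completed (2 total).
Step 5: advance 5 -> fork_pos = 13 + 5 = 18. Reached multiple(s) of 5: 15 -> fragment 3 completed (3 total).
Final fork_pos = 18, so 3 fragment(s) are complete. Build each: template segment -> complement -> reverse.
Fragment 1: template[0:5] = TTGGG -> complement AACCC -> reversed CCCAA
Fragment 2: template[5:10] = ACTAT -> complement TGATA -> reversed ATAGT
Fragment 3: template[10:15] = CGTCT -> complement GCAGA -> reversed AGACG

Answer: CCCAA,ATAGT,AGACG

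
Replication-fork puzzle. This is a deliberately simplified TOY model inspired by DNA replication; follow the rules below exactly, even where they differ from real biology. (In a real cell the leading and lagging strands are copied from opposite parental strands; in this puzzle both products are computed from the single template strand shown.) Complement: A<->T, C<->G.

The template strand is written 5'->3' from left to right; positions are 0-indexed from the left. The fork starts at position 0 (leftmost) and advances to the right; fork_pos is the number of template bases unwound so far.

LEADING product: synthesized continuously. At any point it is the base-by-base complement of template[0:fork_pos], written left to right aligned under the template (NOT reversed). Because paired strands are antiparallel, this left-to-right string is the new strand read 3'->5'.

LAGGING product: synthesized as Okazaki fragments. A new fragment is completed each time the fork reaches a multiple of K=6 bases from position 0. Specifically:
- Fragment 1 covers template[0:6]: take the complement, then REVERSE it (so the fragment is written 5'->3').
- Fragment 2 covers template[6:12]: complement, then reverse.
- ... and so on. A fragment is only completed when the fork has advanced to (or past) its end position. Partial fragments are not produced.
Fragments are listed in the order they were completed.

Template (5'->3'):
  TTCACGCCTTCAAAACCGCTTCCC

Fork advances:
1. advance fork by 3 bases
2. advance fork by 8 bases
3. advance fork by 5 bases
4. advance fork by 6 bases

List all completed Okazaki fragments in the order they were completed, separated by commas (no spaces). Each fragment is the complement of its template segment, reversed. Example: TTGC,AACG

Answer: CGTGAA,TGAAGG,CGGTTT

Derivation:
Step 1: advance 3 -> fork_pos = 0 + 3 = 3. Next multiple of 6 is 6 (not reached); still 0 fragment(s).
Step 2: advance 8 -> fork_pos = 3 + 8 = 11. Reached multiple(s) of 6: 6 -> fragment 1 completed (1 total).
Step 3: advance 5 -> fork_pos = 11 + 5 = 16. Reached multiple(s) of 6: 12 -> fragment 2 completed (2 total).
Step 4: advance 6 -> fork_pos = 16 + 6 = 22. Reached multiple(s) of 6: 18 -> fragment 3 completed (3 total).
Final fork_pos = 22, so 3 fragment(s) are complete. Build each: template segment -> complement -> reverse.
Fragment 1: template[0:6] = TTCACG -> complement AAGTGC -> reversed CGTGAA
Fragment 2: template[6:12] = CCTTCA -> complement GGAAGT -> reversed TGAAGG
Fragment 3: template[12:18] = AAACCG -> complement TTTGGC -> reversed CGGTTT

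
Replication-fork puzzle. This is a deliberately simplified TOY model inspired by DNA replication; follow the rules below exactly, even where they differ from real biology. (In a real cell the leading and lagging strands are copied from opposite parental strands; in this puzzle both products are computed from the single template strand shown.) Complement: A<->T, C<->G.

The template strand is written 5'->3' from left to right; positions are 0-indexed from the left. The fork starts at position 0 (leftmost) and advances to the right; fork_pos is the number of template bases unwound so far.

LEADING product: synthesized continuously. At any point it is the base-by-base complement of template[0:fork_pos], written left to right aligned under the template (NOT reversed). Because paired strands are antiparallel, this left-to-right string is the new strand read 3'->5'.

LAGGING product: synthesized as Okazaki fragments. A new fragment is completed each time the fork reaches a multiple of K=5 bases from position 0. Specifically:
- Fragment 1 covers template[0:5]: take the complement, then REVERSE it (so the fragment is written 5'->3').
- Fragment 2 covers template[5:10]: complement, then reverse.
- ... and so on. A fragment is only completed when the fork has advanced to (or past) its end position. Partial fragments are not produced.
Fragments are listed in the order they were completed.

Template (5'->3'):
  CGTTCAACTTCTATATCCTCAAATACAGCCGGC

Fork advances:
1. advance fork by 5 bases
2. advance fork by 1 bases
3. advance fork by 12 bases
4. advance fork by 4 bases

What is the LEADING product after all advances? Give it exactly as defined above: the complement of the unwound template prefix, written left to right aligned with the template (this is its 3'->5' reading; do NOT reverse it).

Step 1: advance 5 -> fork_pos = 0 + 5 = 5.
Step 2: advance 1 -> fork_pos = 5 + 1 = 6.
Step 3: advance 12 -> fork_pos = 6 + 12 = 18.
Step 4: advance 4 -> fork_pos = 18 + 4 = 22.
Unwound prefix: template[0:22] = CGTTCAACTTCTATATCCTCAA
Complement it base by base (A<->T, C<->G), keeping left-to-right order:
  [0:5] CGTTC -> GCAAG
  [5:10] AACTT -> TTGAA
  [10:15] CTATA -> GATAT
  [15:20] TCCTC -> AGGAG
  [20:22] AA -> TT
Concatenate: GCAAGTTGAAGATATAGGAGTT (length 22; written aligned with the template, i.e. 3'->5').

Answer: GCAAGTTGAAGATATAGGAGTT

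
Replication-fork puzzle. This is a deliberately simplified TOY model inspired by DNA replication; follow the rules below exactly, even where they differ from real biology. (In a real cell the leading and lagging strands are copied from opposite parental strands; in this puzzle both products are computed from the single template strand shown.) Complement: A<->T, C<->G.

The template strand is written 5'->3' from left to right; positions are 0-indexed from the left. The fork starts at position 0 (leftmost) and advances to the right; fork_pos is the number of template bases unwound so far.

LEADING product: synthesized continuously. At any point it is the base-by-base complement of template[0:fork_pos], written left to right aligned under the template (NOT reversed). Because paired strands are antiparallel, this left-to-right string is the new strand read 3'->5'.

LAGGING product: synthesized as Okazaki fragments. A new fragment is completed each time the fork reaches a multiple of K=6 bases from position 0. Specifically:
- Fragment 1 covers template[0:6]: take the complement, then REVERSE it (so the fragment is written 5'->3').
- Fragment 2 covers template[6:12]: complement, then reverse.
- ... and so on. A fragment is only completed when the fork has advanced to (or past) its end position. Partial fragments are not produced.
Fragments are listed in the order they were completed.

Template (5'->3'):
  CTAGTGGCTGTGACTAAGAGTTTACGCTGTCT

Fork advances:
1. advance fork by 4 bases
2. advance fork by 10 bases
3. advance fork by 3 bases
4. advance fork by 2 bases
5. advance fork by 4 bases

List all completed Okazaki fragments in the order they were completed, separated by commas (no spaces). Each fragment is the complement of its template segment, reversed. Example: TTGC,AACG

Step 1: advance 4 -> fork_pos = 0 + 4 = 4. Next multiple of 6 is 6 (not reached); still 0 fragment(s).
Step 2: advance 10 -> fork_pos = 4 + 10 = 14. Reached multiple(s) of 6: 6, 12 -> fragments 1-2 completed (2 total).
Step 3: advance 3 -> fork_pos = 14 + 3 = 17. Next multiple of 6 is 18 (not reached); still 2 fragment(s).
Step 4: advance 2 -> fork_pos = 17 + 2 = 19. Reached multiple(s) of 6: 18 -> fragment 3 completed (3 total).
Step 5: advance 4 -> fork_pos = 19 + 4 = 23. Next multiple of 6 is 24 (not reached); still 3 fragment(s).
Final fork_pos = 23, so 3 fragment(s) are complete. Build each: template segment -> complement -> reverse.
Fragment 1: template[0:6] = CTAGTG -> complement GATCAC -> reversed CACTAG
Fragment 2: template[6:12] = GCTGTG -> complement CGACAC -> reversed CACAGC
Fragment 3: template[12:18] = ACTAAG -> complement TGATTC -> reversed CTTAGT

Answer: CACTAG,CACAGC,CTTAGT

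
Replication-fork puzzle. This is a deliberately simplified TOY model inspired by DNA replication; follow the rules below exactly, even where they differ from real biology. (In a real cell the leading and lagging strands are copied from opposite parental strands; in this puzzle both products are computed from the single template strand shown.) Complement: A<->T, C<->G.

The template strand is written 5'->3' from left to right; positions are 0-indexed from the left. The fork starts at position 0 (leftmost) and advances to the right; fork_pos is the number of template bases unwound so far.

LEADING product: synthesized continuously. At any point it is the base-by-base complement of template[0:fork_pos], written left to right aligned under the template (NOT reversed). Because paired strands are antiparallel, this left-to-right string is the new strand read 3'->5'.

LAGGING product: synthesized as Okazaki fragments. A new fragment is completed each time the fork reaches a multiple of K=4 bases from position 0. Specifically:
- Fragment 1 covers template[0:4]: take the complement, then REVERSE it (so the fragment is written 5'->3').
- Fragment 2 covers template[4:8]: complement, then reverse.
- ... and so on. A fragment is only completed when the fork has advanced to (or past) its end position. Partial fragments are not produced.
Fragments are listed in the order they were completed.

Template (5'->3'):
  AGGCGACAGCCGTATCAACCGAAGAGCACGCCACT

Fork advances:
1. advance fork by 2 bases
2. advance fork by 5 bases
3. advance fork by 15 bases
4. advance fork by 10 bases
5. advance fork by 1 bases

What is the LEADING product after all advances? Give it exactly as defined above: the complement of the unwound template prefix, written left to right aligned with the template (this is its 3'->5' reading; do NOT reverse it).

Step 1: advance 2 -> fork_pos = 0 + 2 = 2.
Step 2: advance 5 -> fork_pos = 2 + 5 = 7.
Step 3: advance 15 -> fork_pos = 7 + 15 = 22.
Step 4: advance 10 -> fork_pos = 22 + 10 = 32.
Step 5: advance 1 -> fork_pos = 32 + 1 = 33.
Unwound prefix: template[0:33] = AGGCGACAGCCGTATCAACCGAAGAGCACGCCA
Complement it base by base (A<->T, C<->G), keeping left-to-right order:
  [0:5] AGGCG -> TCCGC
  [5:10] ACAGC -> TGTCG
  [10:15] CGTAT -> GCATA
  [15:20] CAACC -> GTTGG
  [20:25] GAAGA -> CTTCT
  [25:30] GCACG -> CGTGC
  [30:33] CCA -> GGT
Concatenate: TCCGCTGTCGGCATAGTTGGCTTCTCGTGCGGT (length 33; written aligned with the template, i.e. 3'->5').

Answer: TCCGCTGTCGGCATAGTTGGCTTCTCGTGCGGT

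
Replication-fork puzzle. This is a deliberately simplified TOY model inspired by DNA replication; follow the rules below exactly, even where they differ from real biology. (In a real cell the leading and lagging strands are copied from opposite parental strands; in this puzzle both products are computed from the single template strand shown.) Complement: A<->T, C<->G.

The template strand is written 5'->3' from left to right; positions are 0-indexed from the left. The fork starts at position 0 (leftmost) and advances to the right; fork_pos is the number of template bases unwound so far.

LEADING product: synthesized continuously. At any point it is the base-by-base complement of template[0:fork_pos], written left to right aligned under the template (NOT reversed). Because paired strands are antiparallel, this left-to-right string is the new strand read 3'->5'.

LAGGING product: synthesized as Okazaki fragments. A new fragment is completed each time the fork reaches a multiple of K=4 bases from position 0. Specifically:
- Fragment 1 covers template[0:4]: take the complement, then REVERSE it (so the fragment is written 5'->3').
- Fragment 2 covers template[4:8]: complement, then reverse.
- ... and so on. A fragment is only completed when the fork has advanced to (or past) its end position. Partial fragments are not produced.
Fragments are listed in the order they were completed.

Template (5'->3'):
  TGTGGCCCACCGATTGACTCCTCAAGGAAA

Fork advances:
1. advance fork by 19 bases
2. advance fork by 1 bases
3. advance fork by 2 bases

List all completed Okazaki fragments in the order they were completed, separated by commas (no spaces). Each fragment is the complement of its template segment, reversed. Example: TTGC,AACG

Step 1: advance 19 -> fork_pos = 0 + 19 = 19. Reached multiple(s) of 4: 4, 8, 12, 16 -> fragments 1-4 completed (4 total).
Step 2: advance 1 -> fork_pos = 19 + 1 = 20. Reached multiple(s) of 4: 20 -> fragment 5 completed (5 total).
Step 3: advance 2 -> fork_pos = 20 + 2 = 22. Next multiple of 4 is 24 (not reached); still 5 fragment(s).
Final fork_pos = 22, so 5 fragment(s) are complete. Build each: template segment -> complement -> reverse.
Fragment 1: template[0:4] = TGTG -> complement ACAC -> reversed CACA
Fragment 2: template[4:8] = GCCC -> complement CGGG -> reversed GGGC
Fragment 3: template[8:12] = ACCG -> complement TGGC -> reversed CGGT
Fragment 4: template[12:16] = ATTG -> complement TAAC -> reversed CAAT
Fragment 5: template[16:20] = ACTC -> complement TGAG -> reversed GAGT

Answer: CACA,GGGC,CGGT,CAAT,GAGT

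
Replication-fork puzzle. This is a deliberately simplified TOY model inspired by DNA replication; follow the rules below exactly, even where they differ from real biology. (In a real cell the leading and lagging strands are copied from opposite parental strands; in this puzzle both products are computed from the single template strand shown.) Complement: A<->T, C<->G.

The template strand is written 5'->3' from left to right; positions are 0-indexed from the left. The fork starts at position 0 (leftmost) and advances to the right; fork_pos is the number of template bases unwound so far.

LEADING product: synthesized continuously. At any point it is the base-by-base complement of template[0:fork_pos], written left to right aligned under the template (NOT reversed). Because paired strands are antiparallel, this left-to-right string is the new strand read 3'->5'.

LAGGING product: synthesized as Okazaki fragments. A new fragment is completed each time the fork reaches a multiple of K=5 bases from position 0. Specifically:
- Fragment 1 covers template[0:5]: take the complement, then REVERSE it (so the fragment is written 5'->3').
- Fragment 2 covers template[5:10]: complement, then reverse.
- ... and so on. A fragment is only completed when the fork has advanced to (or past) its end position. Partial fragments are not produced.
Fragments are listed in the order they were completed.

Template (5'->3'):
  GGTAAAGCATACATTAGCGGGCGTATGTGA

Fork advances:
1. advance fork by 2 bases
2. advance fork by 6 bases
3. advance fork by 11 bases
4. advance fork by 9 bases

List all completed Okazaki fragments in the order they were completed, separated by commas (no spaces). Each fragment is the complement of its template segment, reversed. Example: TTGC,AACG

Step 1: advance 2 -> fork_pos = 0 + 2 = 2. Next multiple of 5 is 5 (not reached); still 0 fragment(s).
Step 2: advance 6 -> fork_pos = 2 + 6 = 8. Reached multiple(s) of 5: 5 -> fragment 1 completed (1 total).
Step 3: advance 11 -> fork_pos = 8 + 11 = 19. Reached multiple(s) of 5: 10, 15 -> fragments 2-3 completed (3 total).
Step 4: advance 9 -> fork_pos = 19 + 9 = 28. Reached multiple(s) of 5: 20, 25 -> fragments 4-5 completed (5 total).
Final fork_pos = 28, so 5 fragment(s) are complete. Build each: template segment -> complement -> reverse.
Fragment 1: template[0:5] = GGTAA -> complement CCATT -> reversed TTACC
Fragment 2: template[5:10] = AGCAT -> complement TCGTA -> reversed ATGCT
Fragment 3: template[10:15] = ACATT -> complement TGTAA -> reversed AATGT
Fragment 4: template[15:20] = AGCGG -> complement TCGCC -> reversed CCGCT
Fragment 5: template[20:25] = GCGTA -> complement CGCAT -> reversed TACGC

Answer: TTACC,ATGCT,AATGT,CCGCT,TACGC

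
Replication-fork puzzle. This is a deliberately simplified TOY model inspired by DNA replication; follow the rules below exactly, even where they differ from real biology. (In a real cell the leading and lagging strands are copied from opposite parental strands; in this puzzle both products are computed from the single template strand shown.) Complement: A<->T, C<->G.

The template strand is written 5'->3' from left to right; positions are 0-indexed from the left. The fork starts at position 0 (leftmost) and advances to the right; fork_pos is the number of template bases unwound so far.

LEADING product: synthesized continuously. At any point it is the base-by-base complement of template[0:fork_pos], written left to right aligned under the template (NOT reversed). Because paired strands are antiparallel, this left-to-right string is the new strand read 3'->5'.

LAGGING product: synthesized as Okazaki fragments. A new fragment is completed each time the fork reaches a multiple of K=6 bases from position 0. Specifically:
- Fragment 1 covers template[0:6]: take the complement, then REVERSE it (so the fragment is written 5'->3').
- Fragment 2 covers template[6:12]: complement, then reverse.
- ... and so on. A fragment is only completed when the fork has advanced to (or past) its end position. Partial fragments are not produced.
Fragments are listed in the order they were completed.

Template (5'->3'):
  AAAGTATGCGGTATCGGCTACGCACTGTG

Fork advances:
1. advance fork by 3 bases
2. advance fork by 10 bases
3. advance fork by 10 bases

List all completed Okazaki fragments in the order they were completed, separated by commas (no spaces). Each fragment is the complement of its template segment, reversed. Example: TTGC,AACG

Answer: TACTTT,ACCGCA,GCCGAT

Derivation:
Step 1: advance 3 -> fork_pos = 0 + 3 = 3. Next multiple of 6 is 6 (not reached); still 0 fragment(s).
Step 2: advance 10 -> fork_pos = 3 + 10 = 13. Reached multiple(s) of 6: 6, 12 -> fragments 1-2 completed (2 total).
Step 3: advance 10 -> fork_pos = 13 + 10 = 23. Reached multiple(s) of 6: 18 -> fragment 3 completed (3 total).
Final fork_pos = 23, so 3 fragment(s) are complete. Build each: template segment -> complement -> reverse.
Fragment 1: template[0:6] = AAAGTA -> complement TTTCAT -> reversed TACTTT
Fragment 2: template[6:12] = TGCGGT -> complement ACGCCA -> reversed ACCGCA
Fragment 3: template[12:18] = ATCGGC -> complement TAGCCG -> reversed GCCGAT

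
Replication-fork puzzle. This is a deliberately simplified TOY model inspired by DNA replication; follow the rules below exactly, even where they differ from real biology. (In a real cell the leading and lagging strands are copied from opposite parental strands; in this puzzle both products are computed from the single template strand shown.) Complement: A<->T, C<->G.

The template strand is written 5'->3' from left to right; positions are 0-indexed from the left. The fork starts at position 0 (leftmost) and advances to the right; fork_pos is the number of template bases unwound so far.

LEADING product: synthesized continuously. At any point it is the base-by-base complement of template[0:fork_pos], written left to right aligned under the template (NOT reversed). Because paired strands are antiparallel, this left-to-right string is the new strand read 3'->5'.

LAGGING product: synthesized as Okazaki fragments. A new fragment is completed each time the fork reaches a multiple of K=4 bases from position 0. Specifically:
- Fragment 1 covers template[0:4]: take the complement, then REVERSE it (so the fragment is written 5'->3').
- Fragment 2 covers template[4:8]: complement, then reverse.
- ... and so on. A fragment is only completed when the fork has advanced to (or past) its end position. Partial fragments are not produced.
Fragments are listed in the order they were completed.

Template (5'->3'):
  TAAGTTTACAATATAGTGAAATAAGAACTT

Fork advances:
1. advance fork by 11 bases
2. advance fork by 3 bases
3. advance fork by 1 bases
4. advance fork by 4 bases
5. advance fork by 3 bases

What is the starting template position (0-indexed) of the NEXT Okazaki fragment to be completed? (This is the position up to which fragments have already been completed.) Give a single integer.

Step 1: advance 11 -> fork_pos = 0 + 11 = 11. Reached multiple(s) of 4: 4, 8 -> fragments 1-2 completed (2 total).
Step 2: advance 3 -> fork_pos = 11 + 3 = 14. Reached multiple(s) of 4: 12 -> fragment 3 completed (3 total).
Step 3: advance 1 -> fork_pos = 14 + 1 = 15. Next multiple of 4 is 16 (not reached); still 3 fragment(s).
Step 4: advance 4 -> fork_pos = 15 + 4 = 19. Reached multiple(s) of 4: 16 -> fragment 4 completed (4 total).
Step 5: advance 3 -> fork_pos = 19 + 3 = 22. Reached multiple(s) of 4: 20 -> fragment 5 completed (5 total).
5 fragment(s) completed, covering template[0:20] (5 x 4 = 20). The next fragment, fragment 6, covers template[20:24], so it starts at position 20.

Answer: 20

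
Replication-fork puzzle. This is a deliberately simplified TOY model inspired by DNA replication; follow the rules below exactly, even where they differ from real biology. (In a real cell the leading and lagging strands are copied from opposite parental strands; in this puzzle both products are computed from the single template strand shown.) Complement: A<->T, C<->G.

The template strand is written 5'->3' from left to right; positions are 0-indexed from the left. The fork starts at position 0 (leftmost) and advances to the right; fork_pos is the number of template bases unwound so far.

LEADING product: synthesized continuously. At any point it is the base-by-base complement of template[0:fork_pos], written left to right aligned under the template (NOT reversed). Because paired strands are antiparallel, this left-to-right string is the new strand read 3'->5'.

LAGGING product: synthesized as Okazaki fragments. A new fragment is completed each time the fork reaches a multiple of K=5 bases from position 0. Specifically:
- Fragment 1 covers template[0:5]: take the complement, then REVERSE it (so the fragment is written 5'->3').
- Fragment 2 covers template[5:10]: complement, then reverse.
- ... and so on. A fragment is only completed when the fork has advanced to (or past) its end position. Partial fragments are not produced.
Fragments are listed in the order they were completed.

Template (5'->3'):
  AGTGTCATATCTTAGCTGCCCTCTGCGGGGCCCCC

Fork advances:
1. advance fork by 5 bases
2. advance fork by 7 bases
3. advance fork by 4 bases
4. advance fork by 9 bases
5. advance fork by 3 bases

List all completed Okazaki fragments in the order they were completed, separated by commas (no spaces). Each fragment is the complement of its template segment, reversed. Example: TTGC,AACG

Answer: ACACT,ATATG,CTAAG,GGCAG,CAGAG

Derivation:
Step 1: advance 5 -> fork_pos = 0 + 5 = 5. Reached multiple(s) of 5: 5 -> fragment 1 completed (1 total).
Step 2: advance 7 -> fork_pos = 5 + 7 = 12. Reached multiple(s) of 5: 10 -> fragment 2 completed (2 total).
Step 3: advance 4 -> fork_pos = 12 + 4 = 16. Reached multiple(s) of 5: 15 -> fragment 3 completed (3 total).
Step 4: advance 9 -> fork_pos = 16 + 9 = 25. Reached multiple(s) of 5: 20, 25 -> fragments 4-5 completed (5 total).
Step 5: advance 3 -> fork_pos = 25 + 3 = 28. Next multiple of 5 is 30 (not reached); still 5 fragment(s).
Final fork_pos = 28, so 5 fragment(s) are complete. Build each: template segment -> complement -> reverse.
Fragment 1: template[0:5] = AGTGT -> complement TCACA -> reversed ACACT
Fragment 2: template[5:10] = CATAT -> complement GTATA -> reversed ATATG
Fragment 3: template[10:15] = CTTAG -> complement GAATC -> reversed CTAAG
Fragment 4: template[15:20] = CTGCC -> complement GACGG -> reversed GGCAG
Fragment 5: template[20:25] = CTCTG -> complement GAGAC -> reversed CAGAG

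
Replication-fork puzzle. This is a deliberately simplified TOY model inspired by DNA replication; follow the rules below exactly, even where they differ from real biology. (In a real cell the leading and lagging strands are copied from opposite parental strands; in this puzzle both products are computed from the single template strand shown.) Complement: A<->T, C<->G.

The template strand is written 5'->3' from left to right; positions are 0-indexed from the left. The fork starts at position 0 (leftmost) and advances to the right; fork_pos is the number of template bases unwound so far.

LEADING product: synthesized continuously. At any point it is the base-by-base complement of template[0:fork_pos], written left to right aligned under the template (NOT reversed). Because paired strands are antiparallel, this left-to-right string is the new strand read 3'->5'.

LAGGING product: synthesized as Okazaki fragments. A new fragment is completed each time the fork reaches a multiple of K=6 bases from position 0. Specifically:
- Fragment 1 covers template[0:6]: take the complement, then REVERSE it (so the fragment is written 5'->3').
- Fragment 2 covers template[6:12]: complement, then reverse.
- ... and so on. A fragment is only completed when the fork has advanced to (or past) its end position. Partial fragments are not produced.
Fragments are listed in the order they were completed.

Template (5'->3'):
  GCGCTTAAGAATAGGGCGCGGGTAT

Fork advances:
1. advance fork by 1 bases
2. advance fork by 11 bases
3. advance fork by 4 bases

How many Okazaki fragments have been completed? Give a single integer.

Answer: 2

Derivation:
Step 1: advance 1 -> fork_pos = 0 + 1 = 1. Next multiple of 6 is 6 (not reached); still 0 fragment(s).
Step 2: advance 11 -> fork_pos = 1 + 11 = 12. Reached multiple(s) of 6: 6, 12 -> fragments 1-2 completed (2 total).
Step 3: advance 4 -> fork_pos = 12 + 4 = 16. Next multiple of 6 is 18 (not reached); still 2 fragment(s).
Check: final fork_pos = 16; the multiples of 6 that are <= 16 are 6..12 -> 16 // 6 = 2 completed fragment(s).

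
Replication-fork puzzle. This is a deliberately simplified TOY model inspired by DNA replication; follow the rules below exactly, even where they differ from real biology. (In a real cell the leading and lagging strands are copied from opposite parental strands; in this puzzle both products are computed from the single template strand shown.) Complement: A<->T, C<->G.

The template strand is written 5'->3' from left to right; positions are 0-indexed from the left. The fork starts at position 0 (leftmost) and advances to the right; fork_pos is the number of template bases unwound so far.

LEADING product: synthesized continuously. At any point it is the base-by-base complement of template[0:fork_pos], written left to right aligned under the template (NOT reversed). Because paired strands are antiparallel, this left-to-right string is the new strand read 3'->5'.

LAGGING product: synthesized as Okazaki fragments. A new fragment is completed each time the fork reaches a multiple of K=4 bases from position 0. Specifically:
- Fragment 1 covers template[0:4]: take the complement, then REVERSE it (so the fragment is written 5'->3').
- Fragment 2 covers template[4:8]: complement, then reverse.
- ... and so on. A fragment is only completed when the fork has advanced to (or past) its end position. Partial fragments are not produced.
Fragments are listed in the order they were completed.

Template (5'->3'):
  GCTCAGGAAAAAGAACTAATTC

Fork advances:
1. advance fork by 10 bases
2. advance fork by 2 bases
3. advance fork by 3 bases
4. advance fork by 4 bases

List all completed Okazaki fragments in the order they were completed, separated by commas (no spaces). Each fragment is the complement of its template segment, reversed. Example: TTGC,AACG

Answer: GAGC,TCCT,TTTT,GTTC

Derivation:
Step 1: advance 10 -> fork_pos = 0 + 10 = 10. Reached multiple(s) of 4: 4, 8 -> fragments 1-2 completed (2 total).
Step 2: advance 2 -> fork_pos = 10 + 2 = 12. Reached multiple(s) of 4: 12 -> fragment 3 completed (3 total).
Step 3: advance 3 -> fork_pos = 12 + 3 = 15. Next multiple of 4 is 16 (not reached); still 3 fragment(s).
Step 4: advance 4 -> fork_pos = 15 + 4 = 19. Reached multiple(s) of 4: 16 -> fragment 4 completed (4 total).
Final fork_pos = 19, so 4 fragment(s) are complete. Build each: template segment -> complement -> reverse.
Fragment 1: template[0:4] = GCTC -> complement CGAG -> reversed GAGC
Fragment 2: template[4:8] = AGGA -> complement TCCT -> reversed TCCT
Fragment 3: template[8:12] = AAAA -> complement TTTT -> reversed TTTT
Fragment 4: template[12:16] = GAAC -> complement CTTG -> reversed GTTC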